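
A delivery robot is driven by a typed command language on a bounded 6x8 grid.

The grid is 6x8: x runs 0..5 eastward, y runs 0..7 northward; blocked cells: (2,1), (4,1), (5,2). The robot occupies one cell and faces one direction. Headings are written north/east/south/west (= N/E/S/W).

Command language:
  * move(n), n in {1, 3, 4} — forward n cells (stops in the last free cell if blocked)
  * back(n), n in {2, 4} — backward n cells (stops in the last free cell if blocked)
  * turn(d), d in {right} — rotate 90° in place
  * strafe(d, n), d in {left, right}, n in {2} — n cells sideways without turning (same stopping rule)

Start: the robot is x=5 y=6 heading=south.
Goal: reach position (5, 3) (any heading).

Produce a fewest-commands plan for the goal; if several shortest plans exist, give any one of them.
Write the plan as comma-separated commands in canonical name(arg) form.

move(4)

t0: x=5 y=6 heading=south
[1] after move(4): x=5 y=3 heading=south
no 0-step plan works, so 1 is optimal.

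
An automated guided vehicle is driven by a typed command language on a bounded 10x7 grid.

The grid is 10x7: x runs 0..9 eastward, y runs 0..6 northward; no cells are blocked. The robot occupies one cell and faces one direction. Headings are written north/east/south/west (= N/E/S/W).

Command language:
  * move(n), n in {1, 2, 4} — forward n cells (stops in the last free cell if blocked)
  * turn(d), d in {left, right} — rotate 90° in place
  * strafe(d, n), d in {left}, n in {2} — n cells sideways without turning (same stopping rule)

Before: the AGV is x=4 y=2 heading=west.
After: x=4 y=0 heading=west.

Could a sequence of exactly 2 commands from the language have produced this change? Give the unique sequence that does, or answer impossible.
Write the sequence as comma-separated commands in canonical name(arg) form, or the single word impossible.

key: the second strafe(left, 2) runs into the grid edge before its full distance
initial: x=4 y=2 heading=west
step 1 (strafe(left, 2)): x=4 y=0 heading=west
step 2 (strafe(left, 2)): x=4 y=0 heading=west
uniquely the one of 36 2-step routes that fits.

strafe(left, 2), strafe(left, 2)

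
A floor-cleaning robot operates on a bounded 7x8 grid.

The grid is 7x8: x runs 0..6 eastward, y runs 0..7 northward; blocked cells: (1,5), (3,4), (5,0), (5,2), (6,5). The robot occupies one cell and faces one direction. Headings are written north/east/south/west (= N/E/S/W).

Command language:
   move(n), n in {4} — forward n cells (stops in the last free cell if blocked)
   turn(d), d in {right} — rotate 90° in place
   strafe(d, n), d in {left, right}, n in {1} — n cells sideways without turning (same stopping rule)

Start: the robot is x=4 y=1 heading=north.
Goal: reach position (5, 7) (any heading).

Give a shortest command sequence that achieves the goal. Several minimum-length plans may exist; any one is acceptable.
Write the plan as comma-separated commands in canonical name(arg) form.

begin: x=4 y=1 heading=north
t=1 move(4) ⇒ x=4 y=5 heading=north
t=2 move(4) ⇒ x=4 y=7 heading=north
t=3 strafe(right, 1) ⇒ x=5 y=7 heading=north
no 2-step plan works, so 3 is optimal.

move(4), move(4), strafe(right, 1)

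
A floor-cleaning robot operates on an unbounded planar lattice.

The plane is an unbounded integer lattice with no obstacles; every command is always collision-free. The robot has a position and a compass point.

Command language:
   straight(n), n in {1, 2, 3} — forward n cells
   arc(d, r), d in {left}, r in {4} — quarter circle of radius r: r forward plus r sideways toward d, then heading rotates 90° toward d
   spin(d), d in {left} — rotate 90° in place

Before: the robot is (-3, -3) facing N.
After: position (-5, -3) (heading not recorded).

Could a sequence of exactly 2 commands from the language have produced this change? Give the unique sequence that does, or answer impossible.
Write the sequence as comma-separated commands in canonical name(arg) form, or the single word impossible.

key: order matters: swapping spin(left) and straight(2) lands elsewhere
initial: (-3, -3) facing N
1. spin(left) → (-3, -3) facing W
2. straight(2) → (-5, -3) facing W
uniquely the one of 25 2-step routes that fits.

spin(left), straight(2)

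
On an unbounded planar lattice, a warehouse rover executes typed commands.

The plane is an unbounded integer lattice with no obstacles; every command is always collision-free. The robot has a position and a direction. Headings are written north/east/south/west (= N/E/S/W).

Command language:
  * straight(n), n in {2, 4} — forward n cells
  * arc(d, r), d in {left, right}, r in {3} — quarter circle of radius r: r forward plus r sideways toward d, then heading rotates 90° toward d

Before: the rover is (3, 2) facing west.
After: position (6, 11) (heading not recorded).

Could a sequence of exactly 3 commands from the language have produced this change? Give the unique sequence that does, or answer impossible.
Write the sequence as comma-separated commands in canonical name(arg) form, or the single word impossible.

key: order matters: swapping arc(right, 3) and arc(left, 3) lands elsewhere
begin: (3, 2) facing west
step 1 (arc(right, 3)): (0, 5) facing north
step 2 (arc(right, 3)): (3, 8) facing east
step 3 (arc(left, 3)): (6, 11) facing north
no other 3-command option fits: unique.

arc(right, 3), arc(right, 3), arc(left, 3)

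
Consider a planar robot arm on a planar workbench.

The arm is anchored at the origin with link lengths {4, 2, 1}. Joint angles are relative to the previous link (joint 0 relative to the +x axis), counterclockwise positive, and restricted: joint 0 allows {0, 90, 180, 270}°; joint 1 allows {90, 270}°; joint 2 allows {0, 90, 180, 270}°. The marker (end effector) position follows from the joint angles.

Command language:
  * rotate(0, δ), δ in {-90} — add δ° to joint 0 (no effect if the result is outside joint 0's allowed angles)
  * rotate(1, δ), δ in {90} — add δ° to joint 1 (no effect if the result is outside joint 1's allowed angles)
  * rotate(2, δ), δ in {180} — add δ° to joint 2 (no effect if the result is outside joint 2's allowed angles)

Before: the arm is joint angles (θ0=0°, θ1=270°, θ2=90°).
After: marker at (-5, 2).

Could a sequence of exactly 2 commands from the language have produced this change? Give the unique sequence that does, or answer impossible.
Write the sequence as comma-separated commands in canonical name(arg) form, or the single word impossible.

rotate(0, -90), rotate(0, -90)

start: joint angles (θ0=0°, θ1=270°, θ2=90°)
step 1 (rotate(0, -90)): joint angles (θ0=270°, θ1=270°, θ2=90°)
step 2 (rotate(0, -90)): joint angles (θ0=180°, θ1=270°, θ2=90°)
all 9 alternatives checked — unique.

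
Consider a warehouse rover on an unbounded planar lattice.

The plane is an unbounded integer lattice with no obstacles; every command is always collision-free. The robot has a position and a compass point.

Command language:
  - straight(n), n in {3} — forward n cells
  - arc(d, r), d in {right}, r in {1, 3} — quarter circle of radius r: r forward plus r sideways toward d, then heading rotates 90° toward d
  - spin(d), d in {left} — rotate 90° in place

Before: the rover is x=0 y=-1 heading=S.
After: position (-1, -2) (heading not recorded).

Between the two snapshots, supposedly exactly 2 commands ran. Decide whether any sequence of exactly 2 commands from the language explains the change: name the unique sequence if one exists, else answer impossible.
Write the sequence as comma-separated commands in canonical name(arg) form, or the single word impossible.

arc(right, 1), spin(left)

key: order matters: swapping arc(right, 1) and spin(left) lands elsewhere
begin: x=0 y=-1 heading=S
step 1 (arc(right, 1)): x=-1 y=-2 heading=W
step 2 (spin(left)): x=-1 y=-2 heading=S
no rival 2-sequence matches.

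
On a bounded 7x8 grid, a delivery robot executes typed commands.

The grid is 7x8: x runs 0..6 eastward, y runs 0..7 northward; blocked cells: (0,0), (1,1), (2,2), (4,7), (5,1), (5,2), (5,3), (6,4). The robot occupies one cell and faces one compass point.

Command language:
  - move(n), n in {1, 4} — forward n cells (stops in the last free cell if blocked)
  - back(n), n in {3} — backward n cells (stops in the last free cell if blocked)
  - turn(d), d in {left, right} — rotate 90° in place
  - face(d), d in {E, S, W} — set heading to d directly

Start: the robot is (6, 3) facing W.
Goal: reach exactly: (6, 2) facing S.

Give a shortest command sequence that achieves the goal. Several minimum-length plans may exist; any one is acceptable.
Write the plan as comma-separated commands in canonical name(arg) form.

face(S), move(1)

begin: (6, 3) facing W
[1] after face(S): (6, 3) facing S
[2] after move(1): (6, 2) facing S
minimal: 2 command(s), checked below 2.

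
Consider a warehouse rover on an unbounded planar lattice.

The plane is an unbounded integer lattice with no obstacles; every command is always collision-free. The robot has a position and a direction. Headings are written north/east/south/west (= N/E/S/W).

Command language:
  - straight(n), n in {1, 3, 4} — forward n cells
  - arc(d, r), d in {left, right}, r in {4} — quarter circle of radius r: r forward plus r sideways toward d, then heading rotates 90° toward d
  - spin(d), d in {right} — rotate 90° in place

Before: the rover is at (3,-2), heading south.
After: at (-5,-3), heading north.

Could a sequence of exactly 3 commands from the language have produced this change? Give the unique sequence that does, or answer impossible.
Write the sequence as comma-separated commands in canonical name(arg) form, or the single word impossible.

straight(1), arc(right, 4), arc(right, 4)

key: cell and facing (now N) both changed — the 3 commands mix motion and turning
t0: at (3,-2), heading south
[1] after straight(1): at (3,-3), heading south
[2] after arc(right, 4): at (-1,-7), heading west
[3] after arc(right, 4): at (-5,-3), heading north
no other 3-command option fits: unique.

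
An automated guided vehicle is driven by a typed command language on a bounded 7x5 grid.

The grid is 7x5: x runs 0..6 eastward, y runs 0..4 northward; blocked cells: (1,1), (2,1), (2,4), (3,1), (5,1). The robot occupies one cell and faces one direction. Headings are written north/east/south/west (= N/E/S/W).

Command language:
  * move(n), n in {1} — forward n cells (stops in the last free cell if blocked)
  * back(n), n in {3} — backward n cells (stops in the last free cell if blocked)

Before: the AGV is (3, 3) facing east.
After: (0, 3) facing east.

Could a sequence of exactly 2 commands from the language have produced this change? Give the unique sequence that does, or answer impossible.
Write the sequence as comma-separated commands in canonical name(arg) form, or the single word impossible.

back(3), back(3)

key: heading stays E — no command in the sequence turns
start: (3, 3) facing east
1. back(3) → (0, 3) facing east
2. back(3) → (0, 3) facing east
no rival 2-sequence matches.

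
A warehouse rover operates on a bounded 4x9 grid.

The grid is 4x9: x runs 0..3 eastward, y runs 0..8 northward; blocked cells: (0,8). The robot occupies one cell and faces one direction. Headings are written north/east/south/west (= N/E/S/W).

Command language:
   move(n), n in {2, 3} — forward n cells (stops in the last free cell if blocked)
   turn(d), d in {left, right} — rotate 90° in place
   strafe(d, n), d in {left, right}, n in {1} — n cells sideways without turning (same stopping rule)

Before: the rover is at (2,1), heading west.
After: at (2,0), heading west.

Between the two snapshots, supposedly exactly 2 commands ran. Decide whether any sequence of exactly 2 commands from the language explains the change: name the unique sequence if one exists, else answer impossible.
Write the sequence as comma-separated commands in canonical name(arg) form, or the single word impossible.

key: the second strafe(left, 1) runs into the grid edge before its full distance
t0: at (2,1), heading west
t=1 strafe(left, 1) ⇒ at (2,0), heading west
t=2 strafe(left, 1) ⇒ at (2,0), heading west
uniquely the one of 36 2-step routes that fits.

strafe(left, 1), strafe(left, 1)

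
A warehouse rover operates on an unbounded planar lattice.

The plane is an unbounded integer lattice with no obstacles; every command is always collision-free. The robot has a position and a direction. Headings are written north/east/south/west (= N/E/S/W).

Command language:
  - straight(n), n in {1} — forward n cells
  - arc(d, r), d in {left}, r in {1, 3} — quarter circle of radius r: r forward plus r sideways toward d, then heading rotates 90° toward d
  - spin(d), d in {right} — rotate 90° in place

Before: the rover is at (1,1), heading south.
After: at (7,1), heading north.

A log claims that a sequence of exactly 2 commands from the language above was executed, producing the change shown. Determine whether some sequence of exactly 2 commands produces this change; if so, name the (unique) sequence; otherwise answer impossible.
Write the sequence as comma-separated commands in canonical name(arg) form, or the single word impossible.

arc(left, 3), arc(left, 3)

key: cell and facing (now N) both changed — the 2 commands mix motion and turning
from: at (1,1), heading south
t=1 arc(left, 3) ⇒ at (4,-2), heading east
t=2 arc(left, 3) ⇒ at (7,1), heading north
uniquely the one of 16 2-step routes that fits.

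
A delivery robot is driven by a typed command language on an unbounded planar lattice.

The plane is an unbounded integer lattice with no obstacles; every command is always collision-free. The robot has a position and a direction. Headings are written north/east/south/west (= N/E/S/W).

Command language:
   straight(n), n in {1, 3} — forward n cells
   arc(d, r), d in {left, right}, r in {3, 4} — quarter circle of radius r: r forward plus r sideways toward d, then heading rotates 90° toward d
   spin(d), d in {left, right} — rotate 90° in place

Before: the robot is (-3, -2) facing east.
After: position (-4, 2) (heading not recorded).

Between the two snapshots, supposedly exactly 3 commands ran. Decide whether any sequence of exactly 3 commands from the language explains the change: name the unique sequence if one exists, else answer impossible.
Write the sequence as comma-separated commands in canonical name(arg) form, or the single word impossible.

key: order matters: swapping straight(3) and arc(left, 4) lands elsewhere
t0: (-3, -2) facing east
step 1 (straight(3)): (0, -2) facing east
step 2 (spin(left)): (0, -2) facing north
step 3 (arc(left, 4)): (-4, 2) facing west
no rival 3-sequence matches.

straight(3), spin(left), arc(left, 4)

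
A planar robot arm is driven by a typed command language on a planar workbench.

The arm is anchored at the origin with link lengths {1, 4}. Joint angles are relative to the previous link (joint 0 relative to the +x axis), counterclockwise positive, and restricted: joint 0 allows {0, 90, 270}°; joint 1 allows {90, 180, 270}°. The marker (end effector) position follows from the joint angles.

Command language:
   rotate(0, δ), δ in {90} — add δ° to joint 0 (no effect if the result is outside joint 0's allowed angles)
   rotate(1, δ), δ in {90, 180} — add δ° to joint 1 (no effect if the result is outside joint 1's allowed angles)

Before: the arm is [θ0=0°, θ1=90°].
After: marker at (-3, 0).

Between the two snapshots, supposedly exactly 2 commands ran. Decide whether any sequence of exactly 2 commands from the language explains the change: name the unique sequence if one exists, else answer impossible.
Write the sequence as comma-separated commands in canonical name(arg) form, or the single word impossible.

key: running rotate(1, 180) before rotate(1, 90) would end elsewhere — order is forced
begin: [θ0=0°, θ1=90°]
1. rotate(1, 90) → [θ0=0°, θ1=180°]
2. rotate(1, 180) → [θ0=0°, θ1=180°]
no other 2-command option fits: unique.

rotate(1, 90), rotate(1, 180)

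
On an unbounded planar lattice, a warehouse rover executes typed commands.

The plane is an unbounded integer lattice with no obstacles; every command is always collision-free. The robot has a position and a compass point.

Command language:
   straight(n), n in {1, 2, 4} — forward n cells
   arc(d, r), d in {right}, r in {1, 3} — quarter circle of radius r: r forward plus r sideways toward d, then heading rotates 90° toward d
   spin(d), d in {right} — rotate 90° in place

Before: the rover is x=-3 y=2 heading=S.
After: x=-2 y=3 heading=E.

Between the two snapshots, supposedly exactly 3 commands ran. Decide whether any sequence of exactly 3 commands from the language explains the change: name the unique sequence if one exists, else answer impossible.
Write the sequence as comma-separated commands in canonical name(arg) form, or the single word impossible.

spin(right), spin(right), arc(right, 1)

key: position moved to (-2,3) AND the heading swung to E — translation plus rotation needed
t0: x=-3 y=2 heading=S
t=1 spin(right) ⇒ x=-3 y=2 heading=W
t=2 spin(right) ⇒ x=-3 y=2 heading=N
t=3 arc(right, 1) ⇒ x=-2 y=3 heading=E
uniquely the one of 216 3-step routes that fits.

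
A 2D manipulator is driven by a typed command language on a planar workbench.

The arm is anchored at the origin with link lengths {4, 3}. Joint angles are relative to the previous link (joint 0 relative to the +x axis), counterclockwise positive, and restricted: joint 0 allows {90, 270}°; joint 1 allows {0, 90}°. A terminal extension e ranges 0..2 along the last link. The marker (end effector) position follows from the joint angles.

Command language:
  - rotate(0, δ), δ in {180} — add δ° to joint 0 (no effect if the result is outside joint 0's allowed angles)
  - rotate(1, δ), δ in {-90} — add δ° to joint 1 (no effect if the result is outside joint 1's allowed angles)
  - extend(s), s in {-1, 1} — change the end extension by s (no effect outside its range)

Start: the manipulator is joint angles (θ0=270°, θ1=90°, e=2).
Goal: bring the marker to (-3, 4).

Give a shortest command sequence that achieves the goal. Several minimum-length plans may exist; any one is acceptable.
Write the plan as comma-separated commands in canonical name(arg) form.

begin: joint angles (θ0=270°, θ1=90°, e=2)
step 1 (extend(-1)): joint angles (θ0=270°, θ1=90°, e=1)
step 2 (extend(-1)): joint angles (θ0=270°, θ1=90°, e=0)
step 3 (rotate(0, 180)): joint angles (θ0=90°, θ1=90°, e=0)
no 2-step plan works, so 3 is optimal.

extend(-1), extend(-1), rotate(0, 180)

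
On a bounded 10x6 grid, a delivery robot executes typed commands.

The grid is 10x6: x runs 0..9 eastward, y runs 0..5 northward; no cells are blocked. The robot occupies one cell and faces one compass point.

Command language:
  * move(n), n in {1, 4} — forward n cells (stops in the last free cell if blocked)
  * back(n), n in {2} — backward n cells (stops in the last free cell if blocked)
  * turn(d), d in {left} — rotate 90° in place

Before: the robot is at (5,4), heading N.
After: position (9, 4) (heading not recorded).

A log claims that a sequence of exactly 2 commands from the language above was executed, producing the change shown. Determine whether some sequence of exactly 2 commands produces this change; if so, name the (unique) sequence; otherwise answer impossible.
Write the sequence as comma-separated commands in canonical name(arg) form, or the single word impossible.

impossible

checked all 2-command options: none fits.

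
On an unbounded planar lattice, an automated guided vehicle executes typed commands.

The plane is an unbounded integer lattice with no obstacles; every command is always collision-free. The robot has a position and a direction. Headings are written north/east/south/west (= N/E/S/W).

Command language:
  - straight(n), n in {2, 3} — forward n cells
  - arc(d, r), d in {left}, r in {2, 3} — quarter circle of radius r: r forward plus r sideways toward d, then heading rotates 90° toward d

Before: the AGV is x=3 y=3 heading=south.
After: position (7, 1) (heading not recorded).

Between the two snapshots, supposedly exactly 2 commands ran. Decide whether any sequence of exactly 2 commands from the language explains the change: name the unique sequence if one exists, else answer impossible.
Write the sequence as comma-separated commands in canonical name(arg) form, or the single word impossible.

arc(left, 2), straight(2)

key: order matters: swapping arc(left, 2) and straight(2) lands elsewhere
initial: x=3 y=3 heading=south
1. arc(left, 2) → x=5 y=1 heading=east
2. straight(2) → x=7 y=1 heading=east
uniquely the one of 16 2-step routes that fits.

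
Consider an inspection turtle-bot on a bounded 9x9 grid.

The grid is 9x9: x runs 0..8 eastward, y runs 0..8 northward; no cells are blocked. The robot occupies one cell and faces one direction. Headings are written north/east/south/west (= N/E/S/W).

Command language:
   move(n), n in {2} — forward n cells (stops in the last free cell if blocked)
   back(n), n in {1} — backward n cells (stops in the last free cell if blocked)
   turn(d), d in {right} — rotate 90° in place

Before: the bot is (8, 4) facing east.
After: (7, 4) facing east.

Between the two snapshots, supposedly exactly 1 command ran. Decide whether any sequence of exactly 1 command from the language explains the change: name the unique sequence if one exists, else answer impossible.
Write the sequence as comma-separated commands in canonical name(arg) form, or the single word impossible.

back(1)

key: heading stays E — the single command does not turn
begin: (8, 4) facing east
[1] after back(1): (7, 4) facing east
uniquely the one of 3 1-step routes that fits.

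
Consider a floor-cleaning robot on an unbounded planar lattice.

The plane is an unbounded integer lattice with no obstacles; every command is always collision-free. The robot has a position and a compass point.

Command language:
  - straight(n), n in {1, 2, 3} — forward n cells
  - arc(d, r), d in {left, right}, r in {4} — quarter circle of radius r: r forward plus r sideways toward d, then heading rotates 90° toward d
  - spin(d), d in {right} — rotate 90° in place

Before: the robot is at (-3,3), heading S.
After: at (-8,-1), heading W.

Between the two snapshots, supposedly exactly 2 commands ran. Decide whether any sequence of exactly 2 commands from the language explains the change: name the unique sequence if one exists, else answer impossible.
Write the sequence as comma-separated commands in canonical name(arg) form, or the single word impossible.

key: running straight(1) before arc(right, 4) would end elsewhere — order is forced
from: at (-3,3), heading S
1. arc(right, 4) → at (-7,-1), heading W
2. straight(1) → at (-8,-1), heading W
no other 2-command option fits: unique.

arc(right, 4), straight(1)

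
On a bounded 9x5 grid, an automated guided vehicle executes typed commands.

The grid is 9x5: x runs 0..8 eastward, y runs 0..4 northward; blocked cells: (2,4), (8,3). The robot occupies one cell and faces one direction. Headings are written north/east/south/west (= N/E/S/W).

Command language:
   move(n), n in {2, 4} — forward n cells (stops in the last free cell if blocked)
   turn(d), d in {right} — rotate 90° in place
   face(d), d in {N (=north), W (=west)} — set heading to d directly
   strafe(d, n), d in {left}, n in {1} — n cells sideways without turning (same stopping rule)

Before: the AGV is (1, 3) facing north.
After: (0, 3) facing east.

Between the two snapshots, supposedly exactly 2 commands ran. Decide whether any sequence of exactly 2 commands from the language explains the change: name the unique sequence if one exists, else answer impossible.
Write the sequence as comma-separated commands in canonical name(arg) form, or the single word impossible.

key: cell and facing (now E) both changed — the 2 commands mix motion and turning
start: (1, 3) facing north
[1] after strafe(left, 1): (0, 3) facing north
[2] after turn(right): (0, 3) facing east
no other 2-command option fits: unique.

strafe(left, 1), turn(right)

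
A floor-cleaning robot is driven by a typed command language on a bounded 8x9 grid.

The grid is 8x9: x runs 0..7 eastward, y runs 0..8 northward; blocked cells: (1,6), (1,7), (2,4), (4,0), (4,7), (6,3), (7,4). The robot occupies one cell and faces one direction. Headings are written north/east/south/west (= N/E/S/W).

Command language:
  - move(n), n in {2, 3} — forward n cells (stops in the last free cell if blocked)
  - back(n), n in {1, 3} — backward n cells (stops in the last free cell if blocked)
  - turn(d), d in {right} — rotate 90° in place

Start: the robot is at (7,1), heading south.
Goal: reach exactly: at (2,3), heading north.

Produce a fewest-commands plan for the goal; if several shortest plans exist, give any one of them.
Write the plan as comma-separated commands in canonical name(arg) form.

from: at (7,1), heading south
step 1 (turn(right)): at (7,1), heading west
step 2 (move(2)): at (5,1), heading west
step 3 (move(3)): at (2,1), heading west
step 4 (turn(right)): at (2,1), heading north
step 5 (move(2)): at (2,3), heading north
minimal: 5 command(s), checked below 5.

turn(right), move(2), move(3), turn(right), move(2)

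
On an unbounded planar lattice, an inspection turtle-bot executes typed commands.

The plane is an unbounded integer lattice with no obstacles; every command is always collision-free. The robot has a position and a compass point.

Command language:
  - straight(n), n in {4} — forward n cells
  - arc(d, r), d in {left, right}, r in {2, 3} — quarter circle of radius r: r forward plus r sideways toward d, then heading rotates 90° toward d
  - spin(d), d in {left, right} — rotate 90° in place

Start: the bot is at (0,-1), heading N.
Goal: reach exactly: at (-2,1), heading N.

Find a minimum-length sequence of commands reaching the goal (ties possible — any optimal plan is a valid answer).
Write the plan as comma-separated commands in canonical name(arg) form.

arc(left, 2), spin(right)

begin: at (0,-1), heading N
[1] after arc(left, 2): at (-2,1), heading W
[2] after spin(right): at (-2,1), heading N
nothing shorter than 2 reaches the goal.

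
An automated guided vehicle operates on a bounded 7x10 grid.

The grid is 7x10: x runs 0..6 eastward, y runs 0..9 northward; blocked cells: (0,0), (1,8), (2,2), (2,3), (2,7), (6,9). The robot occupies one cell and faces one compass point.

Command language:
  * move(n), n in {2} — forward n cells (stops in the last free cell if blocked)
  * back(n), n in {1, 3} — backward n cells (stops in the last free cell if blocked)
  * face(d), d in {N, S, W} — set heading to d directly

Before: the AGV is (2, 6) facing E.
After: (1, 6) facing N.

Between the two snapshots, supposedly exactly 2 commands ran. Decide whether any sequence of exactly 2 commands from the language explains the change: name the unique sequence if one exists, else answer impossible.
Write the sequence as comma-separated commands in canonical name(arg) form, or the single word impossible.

key: cell and facing (now N) both changed — the 2 commands mix motion and turning
from: (2, 6) facing E
[1] after back(1): (1, 6) facing E
[2] after face(N): (1, 6) facing N
no rival 2-sequence matches.

back(1), face(N)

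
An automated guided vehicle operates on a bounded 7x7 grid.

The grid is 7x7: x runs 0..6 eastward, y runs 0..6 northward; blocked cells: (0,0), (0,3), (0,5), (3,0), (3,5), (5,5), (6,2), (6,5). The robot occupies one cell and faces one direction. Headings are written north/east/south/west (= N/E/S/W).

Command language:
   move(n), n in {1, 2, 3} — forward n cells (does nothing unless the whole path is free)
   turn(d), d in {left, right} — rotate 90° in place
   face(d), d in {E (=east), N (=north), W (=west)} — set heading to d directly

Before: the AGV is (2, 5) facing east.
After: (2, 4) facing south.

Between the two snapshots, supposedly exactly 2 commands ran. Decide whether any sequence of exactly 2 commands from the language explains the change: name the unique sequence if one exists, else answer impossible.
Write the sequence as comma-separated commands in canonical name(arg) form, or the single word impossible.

turn(right), move(1)

key: order matters: swapping turn(right) and move(1) lands elsewhere
from: (2, 5) facing east
step 1 (turn(right)): (2, 5) facing south
step 2 (move(1)): (2, 4) facing south
uniquely the one of 64 2-step routes that fits.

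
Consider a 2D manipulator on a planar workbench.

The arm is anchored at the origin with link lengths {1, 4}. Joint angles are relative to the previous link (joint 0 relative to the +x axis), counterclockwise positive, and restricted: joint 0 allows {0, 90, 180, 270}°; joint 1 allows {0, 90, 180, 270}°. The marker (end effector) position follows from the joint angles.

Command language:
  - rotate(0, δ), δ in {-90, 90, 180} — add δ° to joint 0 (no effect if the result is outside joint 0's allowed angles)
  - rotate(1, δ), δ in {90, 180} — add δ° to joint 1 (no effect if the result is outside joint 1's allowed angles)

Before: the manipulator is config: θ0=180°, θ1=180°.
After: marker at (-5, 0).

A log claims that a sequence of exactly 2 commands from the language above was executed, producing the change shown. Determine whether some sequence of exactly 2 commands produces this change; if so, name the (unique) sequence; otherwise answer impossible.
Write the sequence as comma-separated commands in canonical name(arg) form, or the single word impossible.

initial: config: θ0=180°, θ1=180°
1. rotate(1, 90) → config: θ0=180°, θ1=270°
2. rotate(1, 90) → config: θ0=180°, θ1=0°
uniquely the one of 25 2-step routes that fits.

rotate(1, 90), rotate(1, 90)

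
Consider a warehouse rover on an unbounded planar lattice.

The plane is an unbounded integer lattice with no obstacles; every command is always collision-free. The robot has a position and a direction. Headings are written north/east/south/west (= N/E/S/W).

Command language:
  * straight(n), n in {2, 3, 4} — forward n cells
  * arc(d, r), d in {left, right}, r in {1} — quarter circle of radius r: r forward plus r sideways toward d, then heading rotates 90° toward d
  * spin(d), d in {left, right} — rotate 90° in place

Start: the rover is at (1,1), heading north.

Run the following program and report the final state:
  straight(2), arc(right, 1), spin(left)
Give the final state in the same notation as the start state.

at (2,4), heading north

start: at (1,1), heading north
t=1 straight(2) ⇒ at (1,3), heading north
t=2 arc(right, 1) ⇒ at (2,4), heading east
t=3 spin(left) ⇒ at (2,4), heading north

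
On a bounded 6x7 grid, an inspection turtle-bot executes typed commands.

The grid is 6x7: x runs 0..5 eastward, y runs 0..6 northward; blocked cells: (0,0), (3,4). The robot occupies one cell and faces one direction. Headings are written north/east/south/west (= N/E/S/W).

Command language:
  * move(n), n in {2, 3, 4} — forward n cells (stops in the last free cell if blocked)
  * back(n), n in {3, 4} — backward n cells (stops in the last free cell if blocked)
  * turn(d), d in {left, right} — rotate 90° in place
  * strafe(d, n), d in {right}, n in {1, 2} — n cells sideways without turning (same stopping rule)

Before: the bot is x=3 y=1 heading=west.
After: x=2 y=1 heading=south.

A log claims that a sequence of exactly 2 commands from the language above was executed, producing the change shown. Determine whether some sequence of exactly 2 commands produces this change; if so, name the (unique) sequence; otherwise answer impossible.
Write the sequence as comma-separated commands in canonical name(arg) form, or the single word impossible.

turn(left), strafe(right, 1)

key: position moved to (2,1) AND the heading swung to S — translation plus rotation needed
start: x=3 y=1 heading=west
t=1 turn(left) ⇒ x=3 y=1 heading=south
t=2 strafe(right, 1) ⇒ x=2 y=1 heading=south
no other 2-command option fits: unique.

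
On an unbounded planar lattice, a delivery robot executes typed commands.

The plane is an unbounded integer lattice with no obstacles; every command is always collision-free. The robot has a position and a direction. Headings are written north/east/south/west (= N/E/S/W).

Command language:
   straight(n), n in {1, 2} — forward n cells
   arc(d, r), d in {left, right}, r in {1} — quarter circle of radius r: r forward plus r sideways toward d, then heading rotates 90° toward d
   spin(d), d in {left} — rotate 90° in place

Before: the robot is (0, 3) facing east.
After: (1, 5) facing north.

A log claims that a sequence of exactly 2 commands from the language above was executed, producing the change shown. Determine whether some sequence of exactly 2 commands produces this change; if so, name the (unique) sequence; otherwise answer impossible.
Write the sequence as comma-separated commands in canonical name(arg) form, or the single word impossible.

key: position moved to (1,5) AND the heading swung to N — translation plus rotation needed
initial: (0, 3) facing east
t=1 arc(left, 1) ⇒ (1, 4) facing north
t=2 straight(1) ⇒ (1, 5) facing north
uniquely the one of 25 2-step routes that fits.

arc(left, 1), straight(1)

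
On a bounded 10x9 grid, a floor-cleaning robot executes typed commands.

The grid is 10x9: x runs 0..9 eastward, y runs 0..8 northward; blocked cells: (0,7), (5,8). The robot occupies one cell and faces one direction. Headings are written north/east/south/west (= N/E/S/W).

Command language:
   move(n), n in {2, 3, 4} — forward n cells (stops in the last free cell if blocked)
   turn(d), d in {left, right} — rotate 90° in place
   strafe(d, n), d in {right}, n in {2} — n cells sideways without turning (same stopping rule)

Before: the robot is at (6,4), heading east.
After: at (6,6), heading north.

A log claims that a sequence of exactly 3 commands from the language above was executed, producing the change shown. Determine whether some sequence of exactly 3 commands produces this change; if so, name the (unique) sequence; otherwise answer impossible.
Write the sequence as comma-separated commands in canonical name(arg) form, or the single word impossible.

strafe(right, 2), turn(left), move(4)

key: cell and facing (now N) both changed — the 3 commands mix motion and turning
start: at (6,4), heading east
step 1 (strafe(right, 2)): at (6,2), heading east
step 2 (turn(left)): at (6,2), heading north
step 3 (move(4)): at (6,6), heading north
all 216 alternatives checked — unique.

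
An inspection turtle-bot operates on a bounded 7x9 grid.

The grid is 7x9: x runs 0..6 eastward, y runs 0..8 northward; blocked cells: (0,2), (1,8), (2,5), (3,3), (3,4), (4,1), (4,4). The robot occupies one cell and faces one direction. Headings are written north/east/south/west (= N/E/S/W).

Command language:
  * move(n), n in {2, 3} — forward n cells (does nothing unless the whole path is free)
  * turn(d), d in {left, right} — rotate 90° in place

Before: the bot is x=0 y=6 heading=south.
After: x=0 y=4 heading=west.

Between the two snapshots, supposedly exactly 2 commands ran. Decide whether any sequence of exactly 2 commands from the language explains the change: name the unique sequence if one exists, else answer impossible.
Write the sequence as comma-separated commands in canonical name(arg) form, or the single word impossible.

move(2), turn(right)

key: order matters: swapping move(2) and turn(right) lands elsewhere
initial: x=0 y=6 heading=south
step 1 (move(2)): x=0 y=4 heading=south
step 2 (turn(right)): x=0 y=4 heading=west
no other 2-command option fits: unique.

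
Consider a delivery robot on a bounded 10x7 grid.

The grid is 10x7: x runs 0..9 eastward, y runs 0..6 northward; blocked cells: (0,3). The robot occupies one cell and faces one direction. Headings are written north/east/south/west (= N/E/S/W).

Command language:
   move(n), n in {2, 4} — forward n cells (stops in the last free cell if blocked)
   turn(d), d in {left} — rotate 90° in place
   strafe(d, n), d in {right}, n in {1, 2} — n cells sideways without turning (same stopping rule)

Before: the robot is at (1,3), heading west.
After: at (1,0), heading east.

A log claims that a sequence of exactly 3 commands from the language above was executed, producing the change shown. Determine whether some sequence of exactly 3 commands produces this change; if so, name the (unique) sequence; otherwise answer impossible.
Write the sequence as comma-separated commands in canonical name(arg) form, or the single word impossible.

key: move(4) runs into the grid edge before its full distance
initial: at (1,3), heading west
1. turn(left) → at (1,3), heading south
2. move(4) → at (1,0), heading south
3. turn(left) → at (1,0), heading east
all 125 alternatives checked — unique.

turn(left), move(4), turn(left)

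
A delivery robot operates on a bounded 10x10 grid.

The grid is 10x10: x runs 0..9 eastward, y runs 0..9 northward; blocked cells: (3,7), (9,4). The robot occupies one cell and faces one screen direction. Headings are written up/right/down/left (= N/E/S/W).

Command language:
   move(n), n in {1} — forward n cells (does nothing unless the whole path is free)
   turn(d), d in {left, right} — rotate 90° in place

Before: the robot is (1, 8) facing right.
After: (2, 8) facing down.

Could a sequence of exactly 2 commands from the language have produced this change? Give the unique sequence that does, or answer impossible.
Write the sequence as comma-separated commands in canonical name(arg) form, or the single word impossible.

key: cell and facing (now S) both changed — the 2 commands mix motion and turning
initial: (1, 8) facing right
[1] after move(1): (2, 8) facing right
[2] after turn(right): (2, 8) facing down
uniquely the one of 9 2-step routes that fits.

move(1), turn(right)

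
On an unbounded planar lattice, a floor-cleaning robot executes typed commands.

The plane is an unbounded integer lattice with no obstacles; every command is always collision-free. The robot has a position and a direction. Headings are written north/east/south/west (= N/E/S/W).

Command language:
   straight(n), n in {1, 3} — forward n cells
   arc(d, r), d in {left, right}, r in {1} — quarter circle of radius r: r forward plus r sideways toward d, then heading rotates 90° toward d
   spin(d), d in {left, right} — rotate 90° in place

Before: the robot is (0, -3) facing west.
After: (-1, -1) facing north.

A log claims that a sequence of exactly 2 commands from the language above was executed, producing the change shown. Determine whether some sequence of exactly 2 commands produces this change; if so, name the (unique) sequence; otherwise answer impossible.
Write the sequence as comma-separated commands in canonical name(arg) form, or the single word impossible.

key: order matters: swapping arc(right, 1) and straight(1) lands elsewhere
begin: (0, -3) facing west
step 1 (arc(right, 1)): (-1, -2) facing north
step 2 (straight(1)): (-1, -1) facing north
uniquely the one of 36 2-step routes that fits.

arc(right, 1), straight(1)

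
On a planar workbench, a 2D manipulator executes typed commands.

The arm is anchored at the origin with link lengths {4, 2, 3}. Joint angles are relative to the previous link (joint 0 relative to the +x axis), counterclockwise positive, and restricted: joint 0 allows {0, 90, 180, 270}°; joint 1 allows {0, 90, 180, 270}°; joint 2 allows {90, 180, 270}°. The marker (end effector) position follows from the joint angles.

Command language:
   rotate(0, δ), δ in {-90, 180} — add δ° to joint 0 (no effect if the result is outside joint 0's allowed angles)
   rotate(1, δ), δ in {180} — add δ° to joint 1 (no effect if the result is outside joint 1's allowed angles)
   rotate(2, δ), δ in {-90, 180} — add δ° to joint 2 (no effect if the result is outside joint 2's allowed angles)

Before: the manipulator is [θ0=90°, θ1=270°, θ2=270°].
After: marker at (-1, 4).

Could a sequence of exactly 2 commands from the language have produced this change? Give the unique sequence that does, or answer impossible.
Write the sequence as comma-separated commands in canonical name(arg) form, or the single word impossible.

key: order matters: swapping rotate(2, -90) and rotate(2, 180) lands elsewhere
start: [θ0=90°, θ1=270°, θ2=270°]
t=1 rotate(2, -90) ⇒ [θ0=90°, θ1=270°, θ2=180°]
t=2 rotate(2, 180) ⇒ [θ0=90°, θ1=270°, θ2=180°]
no other 2-command option fits: unique.

rotate(2, -90), rotate(2, 180)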